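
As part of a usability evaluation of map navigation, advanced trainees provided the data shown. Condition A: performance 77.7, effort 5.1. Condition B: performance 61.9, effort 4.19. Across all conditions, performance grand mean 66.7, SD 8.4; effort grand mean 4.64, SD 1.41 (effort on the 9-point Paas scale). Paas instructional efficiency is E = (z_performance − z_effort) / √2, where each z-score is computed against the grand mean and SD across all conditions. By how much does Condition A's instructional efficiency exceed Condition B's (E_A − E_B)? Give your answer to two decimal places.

0.87

Condition A: z_P = (77.7 − 66.7)/8.4 = 1.3095; z_E = (5.1 − 4.64)/1.41 = 0.3262; E_A = (1.3095 − 0.3262)/√2 = 0.6953.
Condition B: z_P = (61.9 − 66.7)/8.4 = -0.5714; z_E = (4.19 − 4.64)/1.41 = -0.3191; E_B = (-0.5714 − (-0.3191))/√2 = -0.1784.
E_A − E_B = 0.6953 − (-0.1784) = 0.8737 ≈ 0.87.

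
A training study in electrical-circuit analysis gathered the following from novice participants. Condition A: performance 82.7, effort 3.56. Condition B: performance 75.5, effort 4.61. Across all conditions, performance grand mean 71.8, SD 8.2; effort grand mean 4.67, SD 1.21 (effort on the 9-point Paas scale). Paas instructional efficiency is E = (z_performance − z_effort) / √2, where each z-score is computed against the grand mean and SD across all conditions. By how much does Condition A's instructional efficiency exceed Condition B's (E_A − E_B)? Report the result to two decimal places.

Condition A: z_P = (82.7 − 71.8)/8.2 = 1.3293; z_E = (3.56 − 4.67)/1.21 = -0.9174; E_A = (1.3293 − (-0.9174))/√2 = 1.5887.
Condition B: z_P = (75.5 − 71.8)/8.2 = 0.4512; z_E = (4.61 − 4.67)/1.21 = -0.0496; E_B = (0.4512 − (-0.0496))/√2 = 0.3541.
E_A − E_B = 1.5887 − 0.3541 = 1.2346 ≈ 1.23.

1.23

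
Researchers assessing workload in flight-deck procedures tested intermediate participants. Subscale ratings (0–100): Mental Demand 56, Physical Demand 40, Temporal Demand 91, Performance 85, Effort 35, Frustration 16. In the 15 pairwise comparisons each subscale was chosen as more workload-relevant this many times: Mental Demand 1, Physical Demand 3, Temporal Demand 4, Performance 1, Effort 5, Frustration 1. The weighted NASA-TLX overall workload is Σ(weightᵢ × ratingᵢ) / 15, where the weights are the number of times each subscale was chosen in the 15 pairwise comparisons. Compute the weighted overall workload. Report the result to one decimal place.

54.4

The tallies are the weights (they sum to 15).
Weighted sum = 1·56 + 3·40 + 4·91 + 1·85 + 5·35 + 1·16
            = 56 + 120 + 364 + 85 + 175 + 16 = 816.
Overall workload = 816 / 15 = 54.4000 ≈ 54.4.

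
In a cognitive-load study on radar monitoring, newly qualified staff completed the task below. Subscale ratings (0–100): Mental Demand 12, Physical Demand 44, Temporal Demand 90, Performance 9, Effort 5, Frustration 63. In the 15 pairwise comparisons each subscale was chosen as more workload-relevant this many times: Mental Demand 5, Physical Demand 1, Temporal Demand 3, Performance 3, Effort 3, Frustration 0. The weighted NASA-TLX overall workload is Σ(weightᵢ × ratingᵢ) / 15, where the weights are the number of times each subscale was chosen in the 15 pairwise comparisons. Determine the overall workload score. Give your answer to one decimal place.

The tallies are the weights (they sum to 15).
Weighted sum = 5·12 + 1·44 + 3·90 + 3·9 + 3·5 + 0·63
            = 60 + 44 + 270 + 27 + 15 + 0 = 416.
Overall workload = 416 / 15 = 27.7333 ≈ 27.7.

27.7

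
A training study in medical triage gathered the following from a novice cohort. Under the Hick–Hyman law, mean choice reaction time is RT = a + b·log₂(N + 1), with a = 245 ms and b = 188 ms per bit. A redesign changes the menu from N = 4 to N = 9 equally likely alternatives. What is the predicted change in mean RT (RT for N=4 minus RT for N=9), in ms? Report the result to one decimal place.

-188.0

RT(4) = 245 + 188·log₂(5) = 245 + 188·2.3219 = 681.5172 ms.
RT(9) = 245 + 188·log₂(10) = 245 + 188·3.3219 = 869.5172 ms.
Difference = 681.5172 − 869.5172 = -188.0000 ≈ -188.0 ms.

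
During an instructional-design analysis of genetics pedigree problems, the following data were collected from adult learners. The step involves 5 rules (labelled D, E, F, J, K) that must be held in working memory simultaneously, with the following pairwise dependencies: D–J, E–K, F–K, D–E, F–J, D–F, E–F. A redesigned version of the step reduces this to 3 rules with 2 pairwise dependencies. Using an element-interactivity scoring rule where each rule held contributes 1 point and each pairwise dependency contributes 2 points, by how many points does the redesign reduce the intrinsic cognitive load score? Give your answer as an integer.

12

Original: 5 × 1 + 7 × 2 = 5 + 14 = 19.
Redesigned: 3 × 1 + 2 × 2 = 3 + 4 = 7.
Reduction = 19 − 7 = 12.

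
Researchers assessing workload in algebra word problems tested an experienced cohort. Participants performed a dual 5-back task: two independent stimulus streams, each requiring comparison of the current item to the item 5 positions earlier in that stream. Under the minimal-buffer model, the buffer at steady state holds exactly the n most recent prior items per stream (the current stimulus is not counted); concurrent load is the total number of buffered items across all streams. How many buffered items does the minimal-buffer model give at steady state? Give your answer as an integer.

Each stream's buffer holds its 5 most recent prior items.
Two independent streams: 2 × 5 = 10 buffered items at steady state.

10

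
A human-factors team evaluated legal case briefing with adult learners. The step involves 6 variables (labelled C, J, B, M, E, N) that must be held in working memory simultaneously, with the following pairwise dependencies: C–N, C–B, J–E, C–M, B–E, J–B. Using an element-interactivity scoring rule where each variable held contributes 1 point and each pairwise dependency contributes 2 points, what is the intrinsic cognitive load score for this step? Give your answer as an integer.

18

Count of variables held simultaneously: 6.
Count of pairwise dependencies listed: 6.
Element contribution: 6 × 1 = 6.
Interaction contribution: 6 × 2 = 12.
Intrinsic load = 6 + 12 = 18.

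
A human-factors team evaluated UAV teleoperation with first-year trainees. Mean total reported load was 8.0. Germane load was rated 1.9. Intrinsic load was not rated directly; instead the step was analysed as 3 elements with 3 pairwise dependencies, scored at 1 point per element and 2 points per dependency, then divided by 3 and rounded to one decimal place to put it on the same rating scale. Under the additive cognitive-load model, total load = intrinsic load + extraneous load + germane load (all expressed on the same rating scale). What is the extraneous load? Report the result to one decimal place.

3.1

Intrinsic (element-interactivity): (3 × 1 + 3 × 2) / 3 = 9 / 3 = 3.0000 → 3.0.
extraneous load = total − intrinsic − germane
             = 8.0 − 3.0 − 1.9 = 3.1.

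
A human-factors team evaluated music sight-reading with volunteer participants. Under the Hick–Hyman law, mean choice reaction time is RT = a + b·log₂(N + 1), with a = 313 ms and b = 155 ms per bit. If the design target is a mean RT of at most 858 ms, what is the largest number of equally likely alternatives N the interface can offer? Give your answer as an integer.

10

Set 313 + 155·log₂(N + 1) ≤ 858.
log₂(N + 1) ≤ (858 − 313) / 155 = 3.5161.
N + 1 ≤ 2^3.5161 = 11.4407.
N ≤ 10.4407, so the largest integer N is 10.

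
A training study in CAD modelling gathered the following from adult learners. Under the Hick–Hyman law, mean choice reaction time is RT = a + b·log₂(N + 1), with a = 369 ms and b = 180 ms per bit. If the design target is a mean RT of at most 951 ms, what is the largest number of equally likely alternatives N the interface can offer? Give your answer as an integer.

Set 369 + 180·log₂(N + 1) ≤ 951.
log₂(N + 1) ≤ (951 − 369) / 180 = 3.2333.
N + 1 ≤ 2^3.2333 = 9.4042.
N ≤ 8.4042, so the largest integer N is 8.

8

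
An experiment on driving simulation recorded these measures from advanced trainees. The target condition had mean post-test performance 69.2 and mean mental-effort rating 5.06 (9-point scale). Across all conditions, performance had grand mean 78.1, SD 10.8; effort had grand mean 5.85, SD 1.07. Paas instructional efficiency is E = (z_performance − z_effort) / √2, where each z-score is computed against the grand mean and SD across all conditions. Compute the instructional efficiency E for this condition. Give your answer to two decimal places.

-0.06

z_performance = (69.2 − 78.1) / 10.8 = -8.9000 / 10.8 = -0.8241.
z_effort = (5.06 − 5.85) / 1.07 = -0.7900 / 1.07 = -0.7383.
z_P − z_E = -0.8241 − (-0.7383) = -0.0858.
E = -0.0858 / √2 = -0.0858 / 1.41421 = -0.0607 ≈ -0.06.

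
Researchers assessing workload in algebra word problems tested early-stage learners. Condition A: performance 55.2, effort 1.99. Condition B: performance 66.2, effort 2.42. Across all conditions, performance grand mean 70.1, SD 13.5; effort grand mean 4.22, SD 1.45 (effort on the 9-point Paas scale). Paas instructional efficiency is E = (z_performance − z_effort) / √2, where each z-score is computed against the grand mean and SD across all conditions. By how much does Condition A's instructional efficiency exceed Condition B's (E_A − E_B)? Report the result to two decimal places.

-0.37

Condition A: z_P = (55.2 − 70.1)/13.5 = -1.1037; z_E = (1.99 − 4.22)/1.45 = -1.5379; E_A = (-1.1037 − (-1.5379))/√2 = 0.3070.
Condition B: z_P = (66.2 − 70.1)/13.5 = -0.2889; z_E = (2.42 − 4.22)/1.45 = -1.2414; E_B = (-0.2889 − (-1.2414))/√2 = 0.6735.
E_A − E_B = 0.3070 − 0.6735 = -0.3665 ≈ -0.37.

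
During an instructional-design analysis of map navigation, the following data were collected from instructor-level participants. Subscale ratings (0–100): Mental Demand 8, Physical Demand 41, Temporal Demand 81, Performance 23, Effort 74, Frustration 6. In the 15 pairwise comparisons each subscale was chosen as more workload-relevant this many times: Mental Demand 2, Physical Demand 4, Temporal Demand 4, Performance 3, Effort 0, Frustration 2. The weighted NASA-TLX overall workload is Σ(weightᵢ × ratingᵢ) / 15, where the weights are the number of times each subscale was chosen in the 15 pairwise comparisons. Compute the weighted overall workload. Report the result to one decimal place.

39.0

The tallies are the weights (they sum to 15).
Weighted sum = 2·8 + 4·41 + 4·81 + 3·23 + 0·74 + 2·6
            = 16 + 164 + 324 + 69 + 0 + 12 = 585.
Overall workload = 585 / 15 = 39.0000 ≈ 39.0.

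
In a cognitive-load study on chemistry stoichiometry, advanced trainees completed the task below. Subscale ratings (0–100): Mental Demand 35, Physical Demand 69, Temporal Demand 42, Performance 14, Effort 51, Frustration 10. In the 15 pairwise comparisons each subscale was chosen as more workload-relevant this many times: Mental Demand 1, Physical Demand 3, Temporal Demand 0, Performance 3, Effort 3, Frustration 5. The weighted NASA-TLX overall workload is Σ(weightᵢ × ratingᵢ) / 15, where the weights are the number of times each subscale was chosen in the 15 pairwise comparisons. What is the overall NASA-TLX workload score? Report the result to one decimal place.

The tallies are the weights (they sum to 15).
Weighted sum = 1·35 + 3·69 + 0·42 + 3·14 + 3·51 + 5·10
            = 35 + 207 + 0 + 42 + 153 + 50 = 487.
Overall workload = 487 / 15 = 32.4667 ≈ 32.5.

32.5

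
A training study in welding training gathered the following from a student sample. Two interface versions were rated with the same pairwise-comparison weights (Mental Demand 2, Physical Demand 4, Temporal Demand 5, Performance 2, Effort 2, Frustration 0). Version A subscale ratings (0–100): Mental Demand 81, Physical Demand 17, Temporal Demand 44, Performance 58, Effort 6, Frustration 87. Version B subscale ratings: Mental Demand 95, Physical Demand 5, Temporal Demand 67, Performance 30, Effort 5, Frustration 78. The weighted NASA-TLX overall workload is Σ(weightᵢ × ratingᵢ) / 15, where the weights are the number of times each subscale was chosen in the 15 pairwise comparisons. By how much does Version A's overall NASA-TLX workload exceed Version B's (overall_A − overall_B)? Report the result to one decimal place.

Version A weighted sum = 2·81 + 4·17 + 5·44 + 2·58 + 2·6 + 0·87 = 162 + 68 + 220 + 116 + 12 + 0 = 578; overall_A = 578/15 = 38.5333.
Version B weighted sum = 2·95 + 4·5 + 5·67 + 2·30 + 2·5 + 0·78 = 190 + 20 + 335 + 60 + 10 + 0 = 615; overall_B = 615/15 = 41.0000.
Difference = 38.5333 − 41.0000 = -2.4667 ≈ -2.5.

-2.5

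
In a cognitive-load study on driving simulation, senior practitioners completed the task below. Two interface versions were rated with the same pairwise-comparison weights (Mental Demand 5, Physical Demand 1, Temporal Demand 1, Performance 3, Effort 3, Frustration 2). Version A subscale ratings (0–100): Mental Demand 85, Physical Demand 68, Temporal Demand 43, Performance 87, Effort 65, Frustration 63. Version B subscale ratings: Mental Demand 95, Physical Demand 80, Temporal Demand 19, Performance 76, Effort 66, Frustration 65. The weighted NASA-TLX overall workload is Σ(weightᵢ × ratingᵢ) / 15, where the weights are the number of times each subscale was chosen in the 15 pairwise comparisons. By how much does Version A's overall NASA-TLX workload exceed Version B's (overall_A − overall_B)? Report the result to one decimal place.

Version A weighted sum = 5·85 + 1·68 + 1·43 + 3·87 + 3·65 + 2·63 = 425 + 68 + 43 + 261 + 195 + 126 = 1118; overall_A = 1118/15 = 74.5333.
Version B weighted sum = 5·95 + 1·80 + 1·19 + 3·76 + 3·66 + 2·65 = 475 + 80 + 19 + 228 + 198 + 130 = 1130; overall_B = 1130/15 = 75.3333.
Difference = 74.5333 − 75.3333 = -0.8000 ≈ -0.8.

-0.8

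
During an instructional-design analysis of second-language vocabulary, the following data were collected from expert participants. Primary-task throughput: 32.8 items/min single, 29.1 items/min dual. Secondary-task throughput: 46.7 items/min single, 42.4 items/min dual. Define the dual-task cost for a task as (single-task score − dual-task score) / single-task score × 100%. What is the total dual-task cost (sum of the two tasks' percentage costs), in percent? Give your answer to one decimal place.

20.5

Primary cost = (32.8 − 29.1) / 32.8 × 100% = 11.2805%.
Secondary cost = (46.7 − 42.4) / 46.7 × 100% = 9.2077%.
Total = 11.2805% + 9.2077% = 20.4882% ≈ 20.5%.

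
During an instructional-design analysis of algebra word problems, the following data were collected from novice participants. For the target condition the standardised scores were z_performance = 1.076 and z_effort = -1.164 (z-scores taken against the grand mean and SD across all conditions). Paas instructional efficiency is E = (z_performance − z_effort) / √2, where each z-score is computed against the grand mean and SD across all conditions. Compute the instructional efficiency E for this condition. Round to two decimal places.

z_P − z_E = 1.076 − (-1.164) = 2.2400.
E = 2.2400 / √2 = 2.2400 / 1.41421 = 1.5839 ≈ 1.58.

1.58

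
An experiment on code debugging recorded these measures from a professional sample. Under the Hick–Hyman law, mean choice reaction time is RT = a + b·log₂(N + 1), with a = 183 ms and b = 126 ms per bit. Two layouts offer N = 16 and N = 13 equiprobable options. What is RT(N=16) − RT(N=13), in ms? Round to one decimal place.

35.3

RT(16) = 183 + 126·log₂(17) = 183 + 126·4.0875 = 698.0250 ms.
RT(13) = 183 + 126·log₂(14) = 183 + 126·3.8074 = 662.7324 ms.
Difference = 698.0250 − 662.7324 = 35.2926 ≈ 35.3 ms.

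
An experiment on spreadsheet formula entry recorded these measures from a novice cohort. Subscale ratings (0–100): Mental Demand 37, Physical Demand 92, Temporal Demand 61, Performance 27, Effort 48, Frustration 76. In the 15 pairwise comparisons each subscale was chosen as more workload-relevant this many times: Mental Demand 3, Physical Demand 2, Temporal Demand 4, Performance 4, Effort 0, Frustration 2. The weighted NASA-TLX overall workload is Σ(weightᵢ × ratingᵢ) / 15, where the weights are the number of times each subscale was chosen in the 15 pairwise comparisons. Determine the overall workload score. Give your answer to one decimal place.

53.3

The tallies are the weights (they sum to 15).
Weighted sum = 3·37 + 2·92 + 4·61 + 4·27 + 0·48 + 2·76
            = 111 + 184 + 244 + 108 + 0 + 152 = 799.
Overall workload = 799 / 15 = 53.2667 ≈ 53.3.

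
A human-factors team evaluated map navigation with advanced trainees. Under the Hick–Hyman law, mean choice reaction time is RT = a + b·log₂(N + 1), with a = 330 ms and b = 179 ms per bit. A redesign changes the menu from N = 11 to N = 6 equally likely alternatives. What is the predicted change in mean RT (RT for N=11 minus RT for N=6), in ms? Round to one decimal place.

RT(11) = 330 + 179·log₂(12) = 330 + 179·3.5850 = 971.7150 ms.
RT(6) = 330 + 179·log₂(7) = 330 + 179·2.8074 = 832.5246 ms.
Difference = 971.7150 − 832.5246 = 139.1904 ≈ 139.2 ms.

139.2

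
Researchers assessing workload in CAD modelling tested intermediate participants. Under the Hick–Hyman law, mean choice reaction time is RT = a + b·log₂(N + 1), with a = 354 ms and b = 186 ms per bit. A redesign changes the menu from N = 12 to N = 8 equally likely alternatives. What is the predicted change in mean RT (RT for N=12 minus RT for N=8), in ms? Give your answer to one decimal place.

RT(12) = 354 + 186·log₂(13) = 354 + 186·3.7004 = 1042.2744 ms.
RT(8) = 354 + 186·log₂(9) = 354 + 186·3.1699 = 943.6014 ms.
Difference = 1042.2744 − 943.6014 = 98.6730 ≈ 98.7 ms.

98.7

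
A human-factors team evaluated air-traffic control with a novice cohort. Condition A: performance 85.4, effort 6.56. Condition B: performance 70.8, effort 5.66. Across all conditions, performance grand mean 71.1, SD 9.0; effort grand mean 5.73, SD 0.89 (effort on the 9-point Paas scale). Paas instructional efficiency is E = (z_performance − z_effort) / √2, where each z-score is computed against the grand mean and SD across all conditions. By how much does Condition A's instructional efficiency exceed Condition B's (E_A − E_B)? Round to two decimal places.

Condition A: z_P = (85.4 − 71.1)/9.0 = 1.5889; z_E = (6.56 − 5.73)/0.89 = 0.9326; E_A = (1.5889 − 0.9326)/√2 = 0.4641.
Condition B: z_P = (70.8 − 71.1)/9.0 = -0.0333; z_E = (5.66 − 5.73)/0.89 = -0.0787; E_B = (-0.0333 − (-0.0787))/√2 = 0.0321.
E_A − E_B = 0.4641 − 0.0321 = 0.4320 ≈ 0.43.

0.43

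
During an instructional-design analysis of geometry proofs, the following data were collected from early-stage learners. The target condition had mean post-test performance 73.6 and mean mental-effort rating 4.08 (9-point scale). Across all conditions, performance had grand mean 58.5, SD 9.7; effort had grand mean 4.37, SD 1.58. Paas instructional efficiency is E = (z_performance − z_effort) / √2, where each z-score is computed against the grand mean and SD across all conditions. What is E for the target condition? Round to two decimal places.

z_performance = (73.6 − 58.5) / 9.7 = 15.1000 / 9.7 = 1.5567.
z_effort = (4.08 − 4.37) / 1.58 = -0.2900 / 1.58 = -0.1835.
z_P − z_E = 1.5567 − (-0.1835) = 1.7402.
E = 1.7402 / √2 = 1.7402 / 1.41421 = 1.2305 ≈ 1.23.

1.23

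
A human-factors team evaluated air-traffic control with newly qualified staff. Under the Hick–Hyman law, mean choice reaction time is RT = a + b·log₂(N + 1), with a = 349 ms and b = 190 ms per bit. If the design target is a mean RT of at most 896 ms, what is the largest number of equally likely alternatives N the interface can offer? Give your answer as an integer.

Set 349 + 190·log₂(N + 1) ≤ 896.
log₂(N + 1) ≤ (896 − 349) / 190 = 2.8789.
N + 1 ≤ 2^2.8789 = 7.3559.
N ≤ 6.3559, so the largest integer N is 6.

6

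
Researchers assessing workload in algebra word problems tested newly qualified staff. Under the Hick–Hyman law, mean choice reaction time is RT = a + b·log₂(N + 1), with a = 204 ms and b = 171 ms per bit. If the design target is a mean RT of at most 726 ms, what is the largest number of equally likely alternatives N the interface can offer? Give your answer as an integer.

7

Set 204 + 171·log₂(N + 1) ≤ 726.
log₂(N + 1) ≤ (726 − 204) / 171 = 3.0526.
N + 1 ≤ 2^3.0526 = 8.2971.
N ≤ 7.2971, so the largest integer N is 7.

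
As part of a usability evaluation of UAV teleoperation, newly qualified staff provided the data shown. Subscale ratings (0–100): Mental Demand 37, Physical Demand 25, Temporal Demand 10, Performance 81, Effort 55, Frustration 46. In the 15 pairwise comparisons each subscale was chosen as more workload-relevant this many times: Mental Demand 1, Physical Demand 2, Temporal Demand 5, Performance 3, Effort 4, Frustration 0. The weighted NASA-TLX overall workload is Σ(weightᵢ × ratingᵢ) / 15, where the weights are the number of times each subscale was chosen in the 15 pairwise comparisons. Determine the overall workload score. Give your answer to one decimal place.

40.0

The tallies are the weights (they sum to 15).
Weighted sum = 1·37 + 2·25 + 5·10 + 3·81 + 4·55 + 0·46
            = 37 + 50 + 50 + 243 + 220 + 0 = 600.
Overall workload = 600 / 15 = 40.0000 ≈ 40.0.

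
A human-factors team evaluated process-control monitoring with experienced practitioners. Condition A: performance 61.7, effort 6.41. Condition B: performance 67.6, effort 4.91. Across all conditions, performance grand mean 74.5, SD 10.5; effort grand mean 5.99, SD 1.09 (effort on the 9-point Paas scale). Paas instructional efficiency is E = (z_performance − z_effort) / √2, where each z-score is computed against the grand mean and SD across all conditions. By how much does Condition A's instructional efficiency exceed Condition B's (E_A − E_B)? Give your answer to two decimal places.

-1.37

Condition A: z_P = (61.7 − 74.5)/10.5 = -1.2190; z_E = (6.41 − 5.99)/1.09 = 0.3853; E_A = (-1.2190 − 0.3853)/√2 = -1.1344.
Condition B: z_P = (67.6 − 74.5)/10.5 = -0.6571; z_E = (4.91 − 5.99)/1.09 = -0.9908; E_B = (-0.6571 − (-0.9908))/√2 = 0.2360.
E_A − E_B = -1.1344 − 0.2360 = -1.3704 ≈ -1.37.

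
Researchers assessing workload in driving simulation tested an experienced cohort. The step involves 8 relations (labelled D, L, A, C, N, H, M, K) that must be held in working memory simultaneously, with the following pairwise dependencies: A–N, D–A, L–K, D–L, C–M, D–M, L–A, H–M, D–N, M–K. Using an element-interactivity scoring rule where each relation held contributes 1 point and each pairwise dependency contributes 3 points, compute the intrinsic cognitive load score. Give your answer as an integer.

Count of relations held simultaneously: 8.
Count of pairwise dependencies listed: 10.
Element contribution: 8 × 1 = 8.
Interaction contribution: 10 × 3 = 30.
Intrinsic load = 8 + 30 = 38.

38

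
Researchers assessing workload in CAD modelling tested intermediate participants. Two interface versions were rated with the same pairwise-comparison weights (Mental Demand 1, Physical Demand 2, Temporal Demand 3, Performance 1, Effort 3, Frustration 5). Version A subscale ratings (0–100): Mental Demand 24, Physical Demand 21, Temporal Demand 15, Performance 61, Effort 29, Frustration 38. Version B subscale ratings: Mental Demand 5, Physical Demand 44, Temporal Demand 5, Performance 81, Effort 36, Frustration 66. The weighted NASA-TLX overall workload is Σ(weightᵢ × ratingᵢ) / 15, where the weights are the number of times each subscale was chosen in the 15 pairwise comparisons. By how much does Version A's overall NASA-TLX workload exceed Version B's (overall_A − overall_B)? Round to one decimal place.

Version A weighted sum = 1·24 + 2·21 + 3·15 + 1·61 + 3·29 + 5·38 = 24 + 42 + 45 + 61 + 87 + 190 = 449; overall_A = 449/15 = 29.9333.
Version B weighted sum = 1·5 + 2·44 + 3·5 + 1·81 + 3·36 + 5·66 = 5 + 88 + 15 + 81 + 108 + 330 = 627; overall_B = 627/15 = 41.8000.
Difference = 29.9333 − 41.8000 = -11.8667 ≈ -11.9.

-11.9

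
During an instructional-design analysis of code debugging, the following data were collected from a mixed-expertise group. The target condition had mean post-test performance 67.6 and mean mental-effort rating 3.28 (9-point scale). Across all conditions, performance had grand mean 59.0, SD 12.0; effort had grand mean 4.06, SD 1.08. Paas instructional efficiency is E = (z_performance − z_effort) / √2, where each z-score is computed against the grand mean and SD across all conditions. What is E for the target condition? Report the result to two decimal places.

1.02

z_performance = (67.6 − 59.0) / 12.0 = 8.6000 / 12.0 = 0.7167.
z_effort = (3.28 − 4.06) / 1.08 = -0.7800 / 1.08 = -0.7222.
z_P − z_E = 0.7167 − (-0.7222) = 1.4389.
E = 1.4389 / √2 = 1.4389 / 1.41421 = 1.0175 ≈ 1.02.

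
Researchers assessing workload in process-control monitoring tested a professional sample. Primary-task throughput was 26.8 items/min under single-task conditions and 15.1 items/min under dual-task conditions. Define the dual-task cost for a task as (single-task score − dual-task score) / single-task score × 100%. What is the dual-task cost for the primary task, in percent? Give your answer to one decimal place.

Cost = (26.8 − 15.1) / 26.8 × 100%
     = 11.7000 / 26.8 × 100% = 43.6567%.
≈ 43.7%.

43.7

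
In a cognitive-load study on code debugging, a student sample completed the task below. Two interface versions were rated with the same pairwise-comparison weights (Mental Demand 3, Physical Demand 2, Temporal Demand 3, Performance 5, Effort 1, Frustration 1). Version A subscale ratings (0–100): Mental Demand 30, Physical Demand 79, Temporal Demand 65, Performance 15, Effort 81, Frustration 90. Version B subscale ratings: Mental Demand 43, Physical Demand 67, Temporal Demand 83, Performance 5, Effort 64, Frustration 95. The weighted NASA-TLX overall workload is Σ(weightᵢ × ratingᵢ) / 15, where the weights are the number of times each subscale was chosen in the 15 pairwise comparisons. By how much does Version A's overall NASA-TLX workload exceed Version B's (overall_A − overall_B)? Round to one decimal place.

-0.5

Version A weighted sum = 3·30 + 2·79 + 3·65 + 5·15 + 1·81 + 1·90 = 90 + 158 + 195 + 75 + 81 + 90 = 689; overall_A = 689/15 = 45.9333.
Version B weighted sum = 3·43 + 2·67 + 3·83 + 5·5 + 1·64 + 1·95 = 129 + 134 + 249 + 25 + 64 + 95 = 696; overall_B = 696/15 = 46.4000.
Difference = 45.9333 − 46.4000 = -0.4667 ≈ -0.5.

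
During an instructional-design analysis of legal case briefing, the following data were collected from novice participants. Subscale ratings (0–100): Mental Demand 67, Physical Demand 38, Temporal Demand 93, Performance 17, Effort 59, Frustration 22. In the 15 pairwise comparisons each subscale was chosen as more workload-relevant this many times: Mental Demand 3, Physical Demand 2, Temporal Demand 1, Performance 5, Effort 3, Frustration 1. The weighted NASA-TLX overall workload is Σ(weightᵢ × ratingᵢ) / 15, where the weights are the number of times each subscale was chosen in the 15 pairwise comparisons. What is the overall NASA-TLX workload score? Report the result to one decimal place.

The tallies are the weights (they sum to 15).
Weighted sum = 3·67 + 2·38 + 1·93 + 5·17 + 3·59 + 1·22
            = 201 + 76 + 93 + 85 + 177 + 22 = 654.
Overall workload = 654 / 15 = 43.6000 ≈ 43.6.

43.6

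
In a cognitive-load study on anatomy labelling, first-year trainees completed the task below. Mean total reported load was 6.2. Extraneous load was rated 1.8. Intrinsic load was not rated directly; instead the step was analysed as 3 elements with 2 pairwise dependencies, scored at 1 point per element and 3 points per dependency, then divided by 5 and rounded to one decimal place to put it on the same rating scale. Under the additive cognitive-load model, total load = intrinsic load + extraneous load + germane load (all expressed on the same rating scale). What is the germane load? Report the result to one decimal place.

2.6

Intrinsic (element-interactivity): (3 × 1 + 2 × 3) / 5 = 9 / 5 = 1.8000 → 1.8.
germane load = total − intrinsic − extraneous
             = 6.2 − 1.8 − 1.8 = 2.6.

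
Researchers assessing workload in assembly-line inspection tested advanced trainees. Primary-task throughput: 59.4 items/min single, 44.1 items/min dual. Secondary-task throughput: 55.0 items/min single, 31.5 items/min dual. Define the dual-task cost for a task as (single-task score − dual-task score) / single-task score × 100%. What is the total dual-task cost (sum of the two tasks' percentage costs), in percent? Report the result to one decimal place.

Primary cost = (59.4 − 44.1) / 59.4 × 100% = 25.7576%.
Secondary cost = (55.0 − 31.5) / 55.0 × 100% = 42.7273%.
Total = 25.7576% + 42.7273% = 68.4849% ≈ 68.5%.

68.5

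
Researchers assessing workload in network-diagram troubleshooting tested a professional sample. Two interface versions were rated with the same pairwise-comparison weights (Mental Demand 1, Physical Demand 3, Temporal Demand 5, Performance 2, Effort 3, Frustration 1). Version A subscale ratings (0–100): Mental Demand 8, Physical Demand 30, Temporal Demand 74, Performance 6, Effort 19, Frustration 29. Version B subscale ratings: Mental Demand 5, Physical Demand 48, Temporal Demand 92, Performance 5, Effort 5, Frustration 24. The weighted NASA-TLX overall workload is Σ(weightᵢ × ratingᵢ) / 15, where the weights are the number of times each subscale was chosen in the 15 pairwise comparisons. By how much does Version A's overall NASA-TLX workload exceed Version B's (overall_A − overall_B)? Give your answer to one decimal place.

-6.1

Version A weighted sum = 1·8 + 3·30 + 5·74 + 2·6 + 3·19 + 1·29 = 8 + 90 + 370 + 12 + 57 + 29 = 566; overall_A = 566/15 = 37.7333.
Version B weighted sum = 1·5 + 3·48 + 5·92 + 2·5 + 3·5 + 1·24 = 5 + 144 + 460 + 10 + 15 + 24 = 658; overall_B = 658/15 = 43.8667.
Difference = 37.7333 − 43.8667 = -6.1334 ≈ -6.1.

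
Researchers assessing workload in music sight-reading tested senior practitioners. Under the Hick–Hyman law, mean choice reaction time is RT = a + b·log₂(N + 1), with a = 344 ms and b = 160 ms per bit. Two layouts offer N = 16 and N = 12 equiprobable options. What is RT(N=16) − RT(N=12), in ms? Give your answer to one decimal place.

61.9

RT(16) = 344 + 160·log₂(17) = 344 + 160·4.0875 = 998.0000 ms.
RT(12) = 344 + 160·log₂(13) = 344 + 160·3.7004 = 936.0640 ms.
Difference = 998.0000 − 936.0640 = 61.9360 ≈ 61.9 ms.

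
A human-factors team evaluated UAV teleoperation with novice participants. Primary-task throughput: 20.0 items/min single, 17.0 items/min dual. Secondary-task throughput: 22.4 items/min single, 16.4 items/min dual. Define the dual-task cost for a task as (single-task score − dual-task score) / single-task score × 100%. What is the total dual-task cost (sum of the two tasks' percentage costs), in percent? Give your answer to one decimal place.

Primary cost = (20.0 − 17.0) / 20.0 × 100% = 15.0000%.
Secondary cost = (22.4 − 16.4) / 22.4 × 100% = 26.7857%.
Total = 15.0000% + 26.7857% = 41.7857% ≈ 41.8%.

41.8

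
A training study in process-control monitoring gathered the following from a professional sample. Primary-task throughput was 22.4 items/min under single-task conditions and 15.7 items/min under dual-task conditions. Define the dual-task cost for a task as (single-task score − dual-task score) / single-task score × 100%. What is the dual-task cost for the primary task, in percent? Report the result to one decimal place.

Cost = (22.4 − 15.7) / 22.4 × 100%
     = 6.7000 / 22.4 × 100% = 29.9107%.
≈ 29.9%.

29.9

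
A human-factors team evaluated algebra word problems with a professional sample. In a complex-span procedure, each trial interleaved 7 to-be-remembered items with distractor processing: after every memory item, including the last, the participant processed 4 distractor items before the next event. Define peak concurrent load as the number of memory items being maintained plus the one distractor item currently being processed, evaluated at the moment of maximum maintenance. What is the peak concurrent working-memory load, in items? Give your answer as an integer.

Maintenance is greatest during the distractor(s) after memory item 7: all 7 memory items are being held.
One distractor item is concurrently being processed.
Peak concurrent load = 7 + 1 = 8 items.

8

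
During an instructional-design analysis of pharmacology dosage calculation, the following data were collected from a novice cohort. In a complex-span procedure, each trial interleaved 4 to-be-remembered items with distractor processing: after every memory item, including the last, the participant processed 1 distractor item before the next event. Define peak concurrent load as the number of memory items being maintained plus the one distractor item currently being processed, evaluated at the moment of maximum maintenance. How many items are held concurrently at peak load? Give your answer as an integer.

Maintenance is greatest during the distractor(s) after memory item 4: all 4 memory items are being held.
One distractor item is concurrently being processed.
Peak concurrent load = 4 + 1 = 5 items.

5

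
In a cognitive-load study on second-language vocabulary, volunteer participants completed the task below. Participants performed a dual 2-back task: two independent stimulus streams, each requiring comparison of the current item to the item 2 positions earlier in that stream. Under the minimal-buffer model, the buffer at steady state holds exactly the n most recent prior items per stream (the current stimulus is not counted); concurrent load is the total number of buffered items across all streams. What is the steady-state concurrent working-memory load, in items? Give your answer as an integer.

Each stream's buffer holds its 2 most recent prior items.
Two independent streams: 2 × 2 = 4 buffered items at steady state.

4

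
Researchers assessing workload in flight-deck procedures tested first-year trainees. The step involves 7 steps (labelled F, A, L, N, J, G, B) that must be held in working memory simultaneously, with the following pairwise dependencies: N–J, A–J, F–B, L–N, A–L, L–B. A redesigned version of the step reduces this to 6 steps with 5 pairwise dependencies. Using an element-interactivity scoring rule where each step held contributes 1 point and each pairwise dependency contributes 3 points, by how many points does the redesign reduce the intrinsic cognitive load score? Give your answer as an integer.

4

Original: 7 × 1 + 6 × 3 = 7 + 18 = 25.
Redesigned: 6 × 1 + 5 × 3 = 6 + 15 = 21.
Reduction = 25 − 21 = 4.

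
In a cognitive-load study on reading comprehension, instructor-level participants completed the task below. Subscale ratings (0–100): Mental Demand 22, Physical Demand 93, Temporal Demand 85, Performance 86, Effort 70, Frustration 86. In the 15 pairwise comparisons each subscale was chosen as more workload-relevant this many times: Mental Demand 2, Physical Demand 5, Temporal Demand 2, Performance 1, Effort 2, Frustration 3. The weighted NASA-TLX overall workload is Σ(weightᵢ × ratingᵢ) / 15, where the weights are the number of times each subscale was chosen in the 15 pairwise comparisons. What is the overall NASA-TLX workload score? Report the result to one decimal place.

The tallies are the weights (they sum to 15).
Weighted sum = 2·22 + 5·93 + 2·85 + 1·86 + 2·70 + 3·86
            = 44 + 465 + 170 + 86 + 140 + 258 = 1163.
Overall workload = 1163 / 15 = 77.5333 ≈ 77.5.

77.5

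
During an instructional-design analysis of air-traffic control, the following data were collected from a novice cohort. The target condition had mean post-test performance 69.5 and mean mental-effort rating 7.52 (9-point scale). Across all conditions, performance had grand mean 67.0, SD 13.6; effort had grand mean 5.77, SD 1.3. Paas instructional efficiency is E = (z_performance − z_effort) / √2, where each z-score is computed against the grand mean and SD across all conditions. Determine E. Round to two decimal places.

z_performance = (69.5 − 67.0) / 13.6 = 2.5000 / 13.6 = 0.1838.
z_effort = (7.52 − 5.77) / 1.3 = 1.7500 / 1.3 = 1.3462.
z_P − z_E = 0.1838 − 1.3462 = -1.1624.
E = -1.1624 / √2 = -1.1624 / 1.41421 = -0.8219 ≈ -0.82.

-0.82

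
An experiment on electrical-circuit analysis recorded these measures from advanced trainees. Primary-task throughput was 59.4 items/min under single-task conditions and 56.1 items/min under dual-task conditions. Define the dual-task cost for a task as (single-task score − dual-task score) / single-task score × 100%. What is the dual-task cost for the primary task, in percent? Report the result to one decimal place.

5.6

Cost = (59.4 − 56.1) / 59.4 × 100%
     = 3.3000 / 59.4 × 100% = 5.5556%.
≈ 5.6%.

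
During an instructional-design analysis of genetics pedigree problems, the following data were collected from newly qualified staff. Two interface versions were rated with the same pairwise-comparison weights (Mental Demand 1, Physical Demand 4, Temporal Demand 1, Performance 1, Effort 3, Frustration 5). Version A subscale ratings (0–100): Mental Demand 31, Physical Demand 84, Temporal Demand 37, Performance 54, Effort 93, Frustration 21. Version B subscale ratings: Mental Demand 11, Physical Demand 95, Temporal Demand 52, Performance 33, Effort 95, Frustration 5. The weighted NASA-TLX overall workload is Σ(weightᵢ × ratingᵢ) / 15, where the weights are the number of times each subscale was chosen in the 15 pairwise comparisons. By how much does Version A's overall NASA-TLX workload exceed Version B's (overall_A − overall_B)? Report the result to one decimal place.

Version A weighted sum = 1·31 + 4·84 + 1·37 + 1·54 + 3·93 + 5·21 = 31 + 336 + 37 + 54 + 279 + 105 = 842; overall_A = 842/15 = 56.1333.
Version B weighted sum = 1·11 + 4·95 + 1·52 + 1·33 + 3·95 + 5·5 = 11 + 380 + 52 + 33 + 285 + 25 = 786; overall_B = 786/15 = 52.4000.
Difference = 56.1333 − 52.4000 = 3.7333 ≈ 3.7.

3.7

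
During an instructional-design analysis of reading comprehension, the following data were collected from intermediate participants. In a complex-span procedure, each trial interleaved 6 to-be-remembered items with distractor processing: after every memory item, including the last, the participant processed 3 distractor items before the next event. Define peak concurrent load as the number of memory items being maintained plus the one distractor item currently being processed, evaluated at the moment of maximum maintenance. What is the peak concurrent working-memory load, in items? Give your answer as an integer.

Maintenance is greatest during the distractor(s) after memory item 6: all 6 memory items are being held.
One distractor item is concurrently being processed.
Peak concurrent load = 6 + 1 = 7 items.

7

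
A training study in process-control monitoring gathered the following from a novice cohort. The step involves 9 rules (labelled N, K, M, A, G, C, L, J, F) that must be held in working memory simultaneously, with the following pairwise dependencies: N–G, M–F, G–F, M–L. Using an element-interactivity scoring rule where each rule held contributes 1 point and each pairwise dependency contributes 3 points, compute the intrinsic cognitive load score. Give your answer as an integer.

Count of rules held simultaneously: 9.
Count of pairwise dependencies listed: 4.
Element contribution: 9 × 1 = 9.
Interaction contribution: 4 × 3 = 12.
Intrinsic load = 9 + 12 = 21.

21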